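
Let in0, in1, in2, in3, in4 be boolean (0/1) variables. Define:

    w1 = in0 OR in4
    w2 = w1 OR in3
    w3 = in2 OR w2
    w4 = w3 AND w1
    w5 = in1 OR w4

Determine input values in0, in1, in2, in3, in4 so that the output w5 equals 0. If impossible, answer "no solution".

w5 = in1 OR w4 must be 0, so both in1 = 0 and w4 = 0.
w4 = w3 AND w1 must be 0, so at least one of w3, w1 is 0.
Check with in0=0 in1=0 in2=1 in3=1 in4=0:
w1 = in0 OR in4 = 0 OR 0 = 0
w2 = w1 OR in3 = 0 OR 1 = 1
w3 = in2 OR w2 = 1 OR 1 = 1
w4 = w3 AND w1 = 1 AND 0 = 0
w5 = in1 OR w4 = 0 OR 0 = 0
So w5 = 0 as required.

in0=0 in1=0 in2=1 in3=1 in4=0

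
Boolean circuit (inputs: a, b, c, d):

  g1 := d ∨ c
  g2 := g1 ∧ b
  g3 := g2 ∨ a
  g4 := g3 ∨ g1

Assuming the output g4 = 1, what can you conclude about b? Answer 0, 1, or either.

Both values of b occur among assignments with g4 = 1:
  b=0: a=0, b=0, c=0, d=1
  b=1: a=0, b=1, c=0, d=1

either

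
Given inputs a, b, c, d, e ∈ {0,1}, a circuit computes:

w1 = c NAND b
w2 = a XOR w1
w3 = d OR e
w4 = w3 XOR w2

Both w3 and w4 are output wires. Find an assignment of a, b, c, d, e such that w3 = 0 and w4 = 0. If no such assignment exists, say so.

a=1 b=1 c=0 d=0 e=0

Check with a=1 b=1 c=0 d=0 e=0:
w1 = c NAND b = 0 NAND 1 = 1
w2 = a XOR w1 = 1 XOR 1 = 0
w3 = d OR e = 0 OR 0 = 0
w4 = w3 XOR w2 = 0 XOR 0 = 0
So w3 = 0 and w4 = 0.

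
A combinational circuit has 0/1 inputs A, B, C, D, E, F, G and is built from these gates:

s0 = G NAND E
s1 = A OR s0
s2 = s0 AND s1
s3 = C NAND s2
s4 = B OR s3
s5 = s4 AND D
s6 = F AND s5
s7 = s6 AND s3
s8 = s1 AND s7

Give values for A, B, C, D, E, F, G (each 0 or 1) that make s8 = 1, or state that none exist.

A=1 B=0 C=0 D=1 E=1 F=1 G=1

s8 = s1 AND s7 must be 1, so both s1 = 1 and s7 = 1.
Check with A=1 B=0 C=0 D=1 E=1 F=1 G=1:
s0 = G NAND E = 1 NAND 1 = 0
s1 = A OR s0 = 1 OR 0 = 1
s2 = s0 AND s1 = 0 AND 1 = 0
s3 = C NAND s2 = 0 NAND 0 = 1
s4 = B OR s3 = 0 OR 1 = 1
s5 = s4 AND D = 1 AND 1 = 1
s6 = F AND s5 = 1 AND 1 = 1
s7 = s6 AND s3 = 1 AND 1 = 1
s8 = s1 AND s7 = 1 AND 1 = 1
So s8 = 1 as required.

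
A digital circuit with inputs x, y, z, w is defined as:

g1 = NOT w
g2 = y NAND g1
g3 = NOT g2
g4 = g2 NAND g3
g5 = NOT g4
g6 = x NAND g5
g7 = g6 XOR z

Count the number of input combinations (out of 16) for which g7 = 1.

g7 = g6 XOR z must be 1, so g6 and z differ.
Enumerating the 16 input combinations, 8 give g7 = 1 and 8 give g7 = 0.

8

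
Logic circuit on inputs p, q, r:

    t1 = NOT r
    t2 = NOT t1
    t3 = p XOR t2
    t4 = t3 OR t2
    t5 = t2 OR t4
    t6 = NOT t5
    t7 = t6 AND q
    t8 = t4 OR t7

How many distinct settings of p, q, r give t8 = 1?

t8 = t4 OR t7 must be 1, so at least one of t4, t7 is 1.
Enumerating the 8 input combinations, 7 give t8 = 1 and 1 give t8 = 0.

7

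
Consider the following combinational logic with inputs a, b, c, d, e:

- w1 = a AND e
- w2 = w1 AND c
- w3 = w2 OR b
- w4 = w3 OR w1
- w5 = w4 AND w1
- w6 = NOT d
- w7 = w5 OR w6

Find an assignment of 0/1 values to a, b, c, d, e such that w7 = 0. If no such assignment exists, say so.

a=1, b=0, c=1, d=1, e=0

Check with a=1, b=0, c=1, d=1, e=0:
w1 = a AND e = 1 AND 0 = 0
w2 = w1 AND c = 0 AND 1 = 0
w3 = w2 OR b = 0 OR 0 = 0
w4 = w3 OR w1 = 0 OR 0 = 0
w5 = w4 AND w1 = 0 AND 0 = 0
w6 = NOT d = NOT 1 = 0
w7 = w5 OR w6 = 0 OR 0 = 0
So w7 = 0 as required.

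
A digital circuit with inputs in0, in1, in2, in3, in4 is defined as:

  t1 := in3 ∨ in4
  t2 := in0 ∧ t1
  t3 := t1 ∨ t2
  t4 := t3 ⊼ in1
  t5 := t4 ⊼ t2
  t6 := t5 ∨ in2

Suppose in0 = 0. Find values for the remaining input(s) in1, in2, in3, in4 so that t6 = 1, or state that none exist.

t6 = t5 ∨ in2 must be 1, so at least one of t5, in2 is 1.
Check with in0 = 0 and in1=1, in2=1, in3=1, in4=0:
t1 = in3 ∨ in4 = 1 ∨ 0 = 1
t2 = in0 ∧ t1 = 0 ∧ 1 = 0
t3 = t1 ∨ t2 = 1 ∨ 0 = 1
t4 = t3 ⊼ in1 = 1 ⊼ 1 = 0
t5 = t4 ⊼ t2 = 0 ⊼ 0 = 1
t6 = t5 ∨ in2 = 1 ∨ 1 = 1
So t6 = 1.

in1=1, in2=1, in3=1, in4=0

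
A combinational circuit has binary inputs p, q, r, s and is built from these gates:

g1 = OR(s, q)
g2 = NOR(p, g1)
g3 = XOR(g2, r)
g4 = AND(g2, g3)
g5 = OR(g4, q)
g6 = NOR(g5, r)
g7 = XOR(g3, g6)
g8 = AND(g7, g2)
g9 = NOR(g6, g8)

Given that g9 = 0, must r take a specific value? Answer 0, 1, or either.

0

g9 = NOR(g6, g8) must be 0, so at least one of g6, g8 is 1.
Every assignment with g9 = 0 has r = 0; there are 4 such assignment(s).
  p=0, q=0, r=0, s=0
  p=0, q=0, r=0, s=1
  p=1, q=0, r=0, s=0
  p=1, q=0, r=0, s=1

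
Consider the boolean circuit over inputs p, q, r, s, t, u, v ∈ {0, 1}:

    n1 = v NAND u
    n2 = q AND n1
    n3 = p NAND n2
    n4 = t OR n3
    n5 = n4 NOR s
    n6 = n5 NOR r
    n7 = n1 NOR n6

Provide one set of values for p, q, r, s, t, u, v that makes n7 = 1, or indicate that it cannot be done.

n7 = n1 NOR n6 must be 1, so both n1 = 0 and n6 = 0.
n1 = v NAND u must be 0, so both v = 1 and u = 1.
Check with p=1, q=0, r=1, s=0, t=1, u=1, v=1:
n1 = v NAND u = 1 NAND 1 = 0
n2 = q AND n1 = 0 AND 0 = 0
n3 = p NAND n2 = 1 NAND 0 = 1
n4 = t OR n3 = 1 OR 1 = 1
n5 = n4 NOR s = 1 NOR 0 = 0
n6 = n5 NOR r = 0 NOR 1 = 0
n7 = n1 NOR n6 = 0 NOR 0 = 1
So n7 = 1 as required.

p=1, q=0, r=1, s=0, t=1, u=1, v=1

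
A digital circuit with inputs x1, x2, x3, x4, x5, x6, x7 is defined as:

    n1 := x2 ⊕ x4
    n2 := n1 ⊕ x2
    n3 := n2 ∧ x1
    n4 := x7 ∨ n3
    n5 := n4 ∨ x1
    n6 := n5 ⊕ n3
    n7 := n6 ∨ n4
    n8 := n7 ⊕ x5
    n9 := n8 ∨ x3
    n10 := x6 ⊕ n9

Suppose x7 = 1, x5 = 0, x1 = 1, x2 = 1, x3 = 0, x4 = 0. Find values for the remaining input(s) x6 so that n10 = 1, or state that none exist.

Check with x7 = 1, x5 = 0, x1 = 1, x2 = 1, x3 = 0, x4 = 0 and x6=0:
n1 = x2 ⊕ x4 = 1 ⊕ 0 = 1
n2 = n1 ⊕ x2 = 1 ⊕ 1 = 0
n3 = n2 ∧ x1 = 0 ∧ 1 = 0
n4 = x7 ∨ n3 = 1 ∨ 0 = 1
n5 = n4 ∨ x1 = 1 ∨ 1 = 1
n6 = n5 ⊕ n3 = 1 ⊕ 0 = 1
n7 = n6 ∨ n4 = 1 ∨ 1 = 1
n8 = n7 ⊕ x5 = 1 ⊕ 0 = 1
n9 = n8 ∨ x3 = 1 ∨ 0 = 1
n10 = x6 ⊕ n9 = 0 ⊕ 1 = 1
So n10 = 1.

x6=0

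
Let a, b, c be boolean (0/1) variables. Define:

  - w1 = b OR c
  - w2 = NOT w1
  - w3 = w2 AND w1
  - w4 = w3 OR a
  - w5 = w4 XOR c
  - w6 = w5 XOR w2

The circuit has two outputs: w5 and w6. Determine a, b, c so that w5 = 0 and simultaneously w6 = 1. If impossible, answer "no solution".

a=0, b=0, c=0

Check with a=0, b=0, c=0:
w1 = b OR c = 0 OR 0 = 0
w2 = NOT w1 = NOT 0 = 1
w3 = w2 AND w1 = 1 AND 0 = 0
w4 = w3 OR a = 0 OR 0 = 0
w5 = w4 XOR c = 0 XOR 0 = 0
w6 = w5 XOR w2 = 0 XOR 1 = 1
So w5 = 0 and w6 = 1.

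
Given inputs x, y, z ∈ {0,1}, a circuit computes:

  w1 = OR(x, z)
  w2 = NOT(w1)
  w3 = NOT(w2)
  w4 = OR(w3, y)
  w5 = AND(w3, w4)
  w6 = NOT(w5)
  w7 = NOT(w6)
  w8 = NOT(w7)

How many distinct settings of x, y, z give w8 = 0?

6

w8 = NOT(w7) must be 0, so w7 = 1.
w7 = NOT(w6) must be 1, so w6 = 0.
Satisfying assignments:
  x=0, y=0, z=1
  x=0, y=1, z=1
  x=1, y=0, z=0
  x=1, y=0, z=1
  x=1, y=1, z=0
  x=1, y=1, z=1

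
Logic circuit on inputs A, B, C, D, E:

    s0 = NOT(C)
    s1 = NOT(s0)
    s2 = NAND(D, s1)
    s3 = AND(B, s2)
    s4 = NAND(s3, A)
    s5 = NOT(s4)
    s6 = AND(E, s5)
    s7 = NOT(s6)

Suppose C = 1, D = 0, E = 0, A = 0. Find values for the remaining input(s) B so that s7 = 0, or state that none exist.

no solution exists

With C = 1, D = 0, E = 0, A = 0 fixed, none of the 2 settings of B give s7 = 0.
For example, with B=0:
s0 = NOT(C) = NOT 1 = 0
s1 = NOT(s0) = NOT 0 = 1
s2 = NAND(D, s1) = NAND(0, 1) = 1
s3 = AND(B, s2) = AND(0, 1) = 0
s4 = NAND(s3, A) = NAND(0, 0) = 1
s5 = NOT(s4) = NOT 1 = 0
s6 = AND(E, s5) = AND(0, 0) = 0
s7 = NOT(s6) = NOT 0 = 1
giving s7 = 1 ≠ 0.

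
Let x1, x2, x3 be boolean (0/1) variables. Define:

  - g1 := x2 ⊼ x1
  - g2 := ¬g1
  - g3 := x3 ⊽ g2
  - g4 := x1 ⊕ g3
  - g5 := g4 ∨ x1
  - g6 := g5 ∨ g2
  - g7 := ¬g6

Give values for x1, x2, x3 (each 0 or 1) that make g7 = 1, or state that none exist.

g7 = ¬g6 must be 1, so g6 = 0.
g6 = g5 ∨ g2 must be 0, so both g5 = 0 and g2 = 0.
g5 = g4 ∨ x1 must be 0, so both g4 = 0 and x1 = 0.
Check with x1=0, x2=1, x3=1:
g1 = x2 ⊼ x1 = 1 ⊼ 0 = 1
g2 = ¬g1 = ¬1 = 0
g3 = x3 ⊽ g2 = 1 ⊽ 0 = 0
g4 = x1 ⊕ g3 = 0 ⊕ 0 = 0
g5 = g4 ∨ x1 = 0 ∨ 0 = 0
g6 = g5 ∨ g2 = 0 ∨ 0 = 0
g7 = ¬g6 = ¬0 = 1
So g7 = 1 as required.

x1=0, x2=1, x3=1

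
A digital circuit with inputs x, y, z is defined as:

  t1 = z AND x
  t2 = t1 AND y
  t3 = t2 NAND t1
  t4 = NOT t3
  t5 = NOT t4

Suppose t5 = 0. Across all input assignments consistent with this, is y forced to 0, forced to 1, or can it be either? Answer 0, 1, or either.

1

t5 = NOT t4 must be 0, so t4 = 1.
t4 = NOT t3 must be 1, so t3 = 0.
Every assignment with t5 = 0 has y = 1; there are 1 such assignment(s).
  x=1, y=1, z=1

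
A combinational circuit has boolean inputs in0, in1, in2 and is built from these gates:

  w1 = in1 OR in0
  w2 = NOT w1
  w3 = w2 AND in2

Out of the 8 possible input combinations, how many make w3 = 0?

7

w3 = w2 AND in2 must be 0, so at least one of w2, in2 is 0.
Enumerating the 8 input combinations, 7 give w3 = 0 and 1 give w3 = 1.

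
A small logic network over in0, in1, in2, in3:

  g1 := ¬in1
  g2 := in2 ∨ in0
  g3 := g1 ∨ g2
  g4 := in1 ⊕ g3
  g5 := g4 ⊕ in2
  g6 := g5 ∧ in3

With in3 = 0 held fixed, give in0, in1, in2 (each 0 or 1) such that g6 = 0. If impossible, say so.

in0=0, in1=0, in2=1

g6 = g5 ∧ in3 must be 0, so at least one of g5, in3 is 0.
Check with in3 = 0 and in0=0, in1=0, in2=1:
g1 = ¬in1 = ¬0 = 1
g2 = in2 ∨ in0 = 1 ∨ 0 = 1
g3 = g1 ∨ g2 = 1 ∨ 1 = 1
g4 = in1 ⊕ g3 = 0 ⊕ 1 = 1
g5 = g4 ⊕ in2 = 1 ⊕ 1 = 0
g6 = g5 ∧ in3 = 0 ∧ 0 = 0
So g6 = 0.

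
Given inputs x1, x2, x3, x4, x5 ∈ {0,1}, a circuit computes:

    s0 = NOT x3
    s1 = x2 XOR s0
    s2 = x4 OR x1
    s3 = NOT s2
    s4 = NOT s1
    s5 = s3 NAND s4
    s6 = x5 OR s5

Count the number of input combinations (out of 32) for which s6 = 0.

2

s6 = x5 OR s5 must be 0, so both x5 = 0 and s5 = 0.
Satisfying assignments:
  x1=0, x2=0, x3=1, x4=0, x5=0
  x1=0, x2=1, x3=0, x4=0, x5=0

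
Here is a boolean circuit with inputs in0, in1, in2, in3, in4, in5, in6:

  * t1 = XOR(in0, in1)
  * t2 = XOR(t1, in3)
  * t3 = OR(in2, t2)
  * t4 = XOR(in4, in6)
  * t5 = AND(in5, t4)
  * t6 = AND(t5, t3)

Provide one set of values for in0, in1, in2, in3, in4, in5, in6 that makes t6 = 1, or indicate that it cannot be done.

t6 = AND(t5, t3) must be 1, so both t5 = 1 and t3 = 1.
t5 = AND(in5, t4) must be 1, so both in5 = 1 and t4 = 1.
t3 = OR(in2, t2) must be 1, so at least one of in2, t2 is 1.
Check with in0=0, in1=0, in2=0, in3=1, in4=1, in5=1, in6=0:
t1 = XOR(in0, in1) = XOR(0, 0) = 0
t2 = XOR(t1, in3) = XOR(0, 1) = 1
t3 = OR(in2, t2) = OR(0, 1) = 1
t4 = XOR(in4, in6) = XOR(1, 0) = 1
t5 = AND(in5, t4) = AND(1, 1) = 1
t6 = AND(t5, t3) = AND(1, 1) = 1
So t6 = 1 as required.

in0=0, in1=0, in2=0, in3=1, in4=1, in5=1, in6=0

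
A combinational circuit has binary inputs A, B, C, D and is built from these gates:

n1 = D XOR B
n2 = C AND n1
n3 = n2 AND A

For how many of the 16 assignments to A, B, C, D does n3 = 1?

n3 = n2 AND A must be 1, so both n2 = 1 and A = 1.
n2 = C AND n1 must be 1, so both C = 1 and n1 = 1.
Enumerating the 16 input combinations, 2 give n3 = 1 and 14 give n3 = 0.

2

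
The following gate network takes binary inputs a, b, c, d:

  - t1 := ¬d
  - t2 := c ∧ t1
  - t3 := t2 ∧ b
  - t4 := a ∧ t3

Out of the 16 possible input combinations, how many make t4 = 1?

t4 = a ∧ t3 must be 1, so both a = 1 and t3 = 1.
t3 = t2 ∧ b must be 1, so both t2 = 1 and b = 1.
t2 = c ∧ t1 must be 1, so both c = 1 and t1 = 1.
Enumerating the 16 input combinations, 1 give t4 = 1 and 15 give t4 = 0.

1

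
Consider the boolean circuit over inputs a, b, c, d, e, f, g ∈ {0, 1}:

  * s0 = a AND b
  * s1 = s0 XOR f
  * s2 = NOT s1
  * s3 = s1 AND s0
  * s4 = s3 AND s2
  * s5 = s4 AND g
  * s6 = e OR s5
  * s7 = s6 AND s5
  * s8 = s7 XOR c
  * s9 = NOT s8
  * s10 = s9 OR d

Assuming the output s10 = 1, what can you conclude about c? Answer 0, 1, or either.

either

Both values of c occur among assignments with s10 = 1:
  c=0: a=0, b=0, c=0, d=0, e=0, f=0, g=0
  c=1: a=0, b=0, c=1, d=1, e=0, f=0, g=0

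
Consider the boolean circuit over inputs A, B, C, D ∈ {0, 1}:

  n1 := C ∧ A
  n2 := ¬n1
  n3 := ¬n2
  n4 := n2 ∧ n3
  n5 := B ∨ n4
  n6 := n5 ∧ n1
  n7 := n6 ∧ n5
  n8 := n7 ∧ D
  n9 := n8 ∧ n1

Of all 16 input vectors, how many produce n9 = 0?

n9 = n8 ∧ n1 must be 0, so at least one of n8, n1 is 0.
Enumerating the 16 input combinations, 15 give n9 = 0 and 1 give n9 = 1.

15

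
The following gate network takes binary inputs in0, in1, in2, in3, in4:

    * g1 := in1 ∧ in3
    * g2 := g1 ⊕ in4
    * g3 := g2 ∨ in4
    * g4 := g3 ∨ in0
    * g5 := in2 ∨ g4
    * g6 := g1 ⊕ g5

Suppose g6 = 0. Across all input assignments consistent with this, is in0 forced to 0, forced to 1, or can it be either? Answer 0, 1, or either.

either

Both values of in0 occur among assignments with g6 = 0:
  in0=0: in0=0, in1=0, in2=0, in3=0, in4=0
  in0=1: in0=1, in1=1, in2=0, in3=1, in4=0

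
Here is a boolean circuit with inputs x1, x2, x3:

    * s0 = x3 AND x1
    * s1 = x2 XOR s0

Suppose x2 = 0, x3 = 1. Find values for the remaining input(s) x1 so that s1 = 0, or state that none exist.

x1=0

s1 = x2 XOR s0 must be 0, so x2 and s0 are equal.
Check with x2 = 0, x3 = 1 and x1=0:
s0 = x3 AND x1 = 1 AND 0 = 0
s1 = x2 XOR s0 = 0 XOR 0 = 0
So s1 = 0.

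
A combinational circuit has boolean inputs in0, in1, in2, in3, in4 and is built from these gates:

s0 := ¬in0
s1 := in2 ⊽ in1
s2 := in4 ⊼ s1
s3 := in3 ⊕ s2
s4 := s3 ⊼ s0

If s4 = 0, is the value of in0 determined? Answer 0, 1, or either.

s4 = s3 ⊼ s0 must be 0, so both s3 = 1 and s0 = 1.
s3 = in3 ⊕ s2 must be 1, so in3 and s2 differ.
Every assignment with s4 = 0 has in0 = 0; there are 8 such assignment(s).

0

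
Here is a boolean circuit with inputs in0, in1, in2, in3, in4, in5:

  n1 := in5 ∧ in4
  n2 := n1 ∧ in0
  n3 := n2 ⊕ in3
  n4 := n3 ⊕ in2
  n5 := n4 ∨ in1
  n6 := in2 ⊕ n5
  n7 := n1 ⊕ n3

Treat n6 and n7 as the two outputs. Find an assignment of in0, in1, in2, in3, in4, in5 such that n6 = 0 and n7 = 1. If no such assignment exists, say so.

Check with in0=1 in1=1 in2=1 in3=1 in4=0 in5=1:
n1 = in5 ∧ in4 = 1 ∧ 0 = 0
n2 = n1 ∧ in0 = 0 ∧ 1 = 0
n3 = n2 ⊕ in3 = 0 ⊕ 1 = 1
n4 = n3 ⊕ in2 = 1 ⊕ 1 = 0
n5 = n4 ∨ in1 = 0 ∨ 1 = 1
n6 = in2 ⊕ n5 = 1 ⊕ 1 = 0
n7 = n1 ⊕ n3 = 0 ⊕ 1 = 1
So n6 = 0 and n7 = 1.

in0=1 in1=1 in2=1 in3=1 in4=0 in5=1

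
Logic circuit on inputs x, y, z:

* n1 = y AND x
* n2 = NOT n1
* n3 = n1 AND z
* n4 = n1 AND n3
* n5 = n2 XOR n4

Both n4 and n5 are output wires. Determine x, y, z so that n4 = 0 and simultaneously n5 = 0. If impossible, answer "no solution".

x=1, y=1, z=0

Check with x=1, y=1, z=0:
n1 = y AND x = 1 AND 1 = 1
n2 = NOT n1 = NOT 1 = 0
n3 = n1 AND z = 1 AND 0 = 0
n4 = n1 AND n3 = 1 AND 0 = 0
n5 = n2 XOR n4 = 0 XOR 0 = 0
So n4 = 0 and n5 = 0.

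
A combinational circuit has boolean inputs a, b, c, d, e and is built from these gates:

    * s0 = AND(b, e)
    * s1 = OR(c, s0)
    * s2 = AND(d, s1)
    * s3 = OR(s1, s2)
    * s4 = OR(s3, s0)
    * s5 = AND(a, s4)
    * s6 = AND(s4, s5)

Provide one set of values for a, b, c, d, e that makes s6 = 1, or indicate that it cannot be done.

Check with a=1, b=1, c=0, d=1, e=1:
s0 = AND(b, e) = AND(1, 1) = 1
s1 = OR(c, s0) = OR(0, 1) = 1
s2 = AND(d, s1) = AND(1, 1) = 1
s3 = OR(s1, s2) = OR(1, 1) = 1
s4 = OR(s3, s0) = OR(1, 1) = 1
s5 = AND(a, s4) = AND(1, 1) = 1
s6 = AND(s4, s5) = AND(1, 1) = 1
So s6 = 1 as required.

a=1, b=1, c=0, d=1, e=1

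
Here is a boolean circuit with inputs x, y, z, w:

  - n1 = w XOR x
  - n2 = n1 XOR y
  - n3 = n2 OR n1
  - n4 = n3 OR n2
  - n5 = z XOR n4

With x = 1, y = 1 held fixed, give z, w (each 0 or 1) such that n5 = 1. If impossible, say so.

Check with x = 1, y = 1 and z=0, w=1:
n1 = w XOR x = 1 XOR 1 = 0
n2 = n1 XOR y = 0 XOR 1 = 1
n3 = n2 OR n1 = 1 OR 0 = 1
n4 = n3 OR n2 = 1 OR 1 = 1
n5 = z XOR n4 = 0 XOR 1 = 1
So n5 = 1.

z=0 w=1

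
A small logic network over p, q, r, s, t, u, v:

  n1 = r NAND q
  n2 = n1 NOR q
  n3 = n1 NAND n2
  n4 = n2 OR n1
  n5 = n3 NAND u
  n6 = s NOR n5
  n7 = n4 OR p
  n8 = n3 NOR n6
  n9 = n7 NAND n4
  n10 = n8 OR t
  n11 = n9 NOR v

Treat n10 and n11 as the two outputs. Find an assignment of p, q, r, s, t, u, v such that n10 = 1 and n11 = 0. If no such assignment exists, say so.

p=0 q=0 r=0 s=0 t=1 u=0 v=1

Check with p=0 q=0 r=0 s=0 t=1 u=0 v=1:
n1 = r NAND q = 0 NAND 0 = 1
n2 = n1 NOR q = 1 NOR 0 = 0
n3 = n1 NAND n2 = 1 NAND 0 = 1
n4 = n2 OR n1 = 0 OR 1 = 1
n5 = n3 NAND u = 1 NAND 0 = 1
n6 = s NOR n5 = 0 NOR 1 = 0
n7 = n4 OR p = 1 OR 0 = 1
n8 = n3 NOR n6 = 1 NOR 0 = 0
n9 = n7 NAND n4 = 1 NAND 1 = 0
n10 = n8 OR t = 0 OR 1 = 1
n11 = n9 NOR v = 0 NOR 1 = 0
So n10 = 1 and n11 = 0.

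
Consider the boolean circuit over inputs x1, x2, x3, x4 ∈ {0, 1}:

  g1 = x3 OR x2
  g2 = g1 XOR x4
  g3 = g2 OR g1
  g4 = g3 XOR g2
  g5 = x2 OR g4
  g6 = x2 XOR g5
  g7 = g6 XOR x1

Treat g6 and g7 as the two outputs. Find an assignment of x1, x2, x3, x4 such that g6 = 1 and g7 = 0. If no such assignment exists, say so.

Check with x1=1, x2=0, x3=1, x4=1:
g1 = x3 OR x2 = 1 OR 0 = 1
g2 = g1 XOR x4 = 1 XOR 1 = 0
g3 = g2 OR g1 = 0 OR 1 = 1
g4 = g3 XOR g2 = 1 XOR 0 = 1
g5 = x2 OR g4 = 0 OR 1 = 1
g6 = x2 XOR g5 = 0 XOR 1 = 1
g7 = g6 XOR x1 = 1 XOR 1 = 0
So g6 = 1 and g7 = 0.

x1=1, x2=0, x3=1, x4=1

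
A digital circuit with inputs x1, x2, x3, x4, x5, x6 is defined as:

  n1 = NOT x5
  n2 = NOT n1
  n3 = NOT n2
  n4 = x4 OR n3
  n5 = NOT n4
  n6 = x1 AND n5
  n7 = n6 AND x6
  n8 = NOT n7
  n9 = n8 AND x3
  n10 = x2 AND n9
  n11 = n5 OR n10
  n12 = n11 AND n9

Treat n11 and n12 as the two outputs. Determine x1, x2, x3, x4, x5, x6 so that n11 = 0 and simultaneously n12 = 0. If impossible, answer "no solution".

x1=1, x2=0, x3=0, x4=1, x5=1, x6=0

Check with x1=1, x2=0, x3=0, x4=1, x5=1, x6=0:
n1 = NOT x5 = NOT 1 = 0
n2 = NOT n1 = NOT 0 = 1
n3 = NOT n2 = NOT 1 = 0
n4 = x4 OR n3 = 1 OR 0 = 1
n5 = NOT n4 = NOT 1 = 0
n6 = x1 AND n5 = 1 AND 0 = 0
n7 = n6 AND x6 = 0 AND 0 = 0
n8 = NOT n7 = NOT 0 = 1
n9 = n8 AND x3 = 1 AND 0 = 0
n10 = x2 AND n9 = 0 AND 0 = 0
n11 = n5 OR n10 = 0 OR 0 = 0
n12 = n11 AND n9 = 0 AND 0 = 0
So n11 = 0 and n12 = 0.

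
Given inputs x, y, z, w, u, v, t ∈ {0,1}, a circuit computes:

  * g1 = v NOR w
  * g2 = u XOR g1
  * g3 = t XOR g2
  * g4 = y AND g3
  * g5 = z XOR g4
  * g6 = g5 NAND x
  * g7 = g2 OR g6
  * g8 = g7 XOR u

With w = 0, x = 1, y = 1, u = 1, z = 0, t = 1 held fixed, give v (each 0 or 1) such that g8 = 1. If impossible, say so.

v=0

g8 = g7 XOR u must be 1, so g7 and u differ.
Check with w = 0, x = 1, y = 1, u = 1, z = 0, t = 1 and v=0:
g1 = v NOR w = 0 NOR 0 = 1
g2 = u XOR g1 = 1 XOR 1 = 0
g3 = t XOR g2 = 1 XOR 0 = 1
g4 = y AND g3 = 1 AND 1 = 1
g5 = z XOR g4 = 0 XOR 1 = 1
g6 = g5 NAND x = 1 NAND 1 = 0
g7 = g2 OR g6 = 0 OR 0 = 0
g8 = g7 XOR u = 0 XOR 1 = 1
So g8 = 1.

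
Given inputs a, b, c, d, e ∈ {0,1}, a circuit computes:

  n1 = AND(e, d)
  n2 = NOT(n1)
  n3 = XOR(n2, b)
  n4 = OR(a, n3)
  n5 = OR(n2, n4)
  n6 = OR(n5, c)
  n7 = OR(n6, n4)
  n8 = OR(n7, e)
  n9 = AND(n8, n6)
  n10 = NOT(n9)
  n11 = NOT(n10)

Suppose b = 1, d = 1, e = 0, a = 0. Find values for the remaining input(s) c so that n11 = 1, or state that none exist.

n11 = NOT(n10) must be 1, so n10 = 0.
n10 = NOT(n9) must be 0, so n9 = 1.
Check with b = 1, d = 1, e = 0, a = 0 and c=1:
n1 = AND(e, d) = AND(0, 1) = 0
n2 = NOT(n1) = NOT 0 = 1
n3 = XOR(n2, b) = XOR(1, 1) = 0
n4 = OR(a, n3) = OR(0, 0) = 0
n5 = OR(n2, n4) = OR(1, 0) = 1
n6 = OR(n5, c) = OR(1, 1) = 1
n7 = OR(n6, n4) = OR(1, 0) = 1
n8 = OR(n7, e) = OR(1, 0) = 1
n9 = AND(n8, n6) = AND(1, 1) = 1
n10 = NOT(n9) = NOT 1 = 0
n11 = NOT(n10) = NOT 0 = 1
So n11 = 1.

c=1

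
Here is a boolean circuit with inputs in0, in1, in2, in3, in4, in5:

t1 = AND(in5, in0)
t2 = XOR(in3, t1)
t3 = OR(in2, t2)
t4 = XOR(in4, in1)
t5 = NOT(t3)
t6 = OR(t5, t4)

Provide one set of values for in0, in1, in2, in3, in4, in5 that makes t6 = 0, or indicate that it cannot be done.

in0=0, in1=0, in2=0, in3=1, in4=0, in5=0

Check with in0=0, in1=0, in2=0, in3=1, in4=0, in5=0:
t1 = AND(in5, in0) = AND(0, 0) = 0
t2 = XOR(in3, t1) = XOR(1, 0) = 1
t3 = OR(in2, t2) = OR(0, 1) = 1
t4 = XOR(in4, in1) = XOR(0, 0) = 0
t5 = NOT(t3) = NOT 1 = 0
t6 = OR(t5, t4) = OR(0, 0) = 0
So t6 = 0 as required.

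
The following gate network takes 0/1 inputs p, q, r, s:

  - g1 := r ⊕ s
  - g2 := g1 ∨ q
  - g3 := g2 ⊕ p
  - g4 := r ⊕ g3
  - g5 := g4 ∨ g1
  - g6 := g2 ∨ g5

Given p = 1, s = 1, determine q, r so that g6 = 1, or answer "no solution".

g6 = g2 ∨ g5 must be 1, so at least one of g2, g5 is 1.
Check with p = 1, s = 1 and q=1, r=1:
g1 = r ⊕ s = 1 ⊕ 1 = 0
g2 = g1 ∨ q = 0 ∨ 1 = 1
g3 = g2 ⊕ p = 1 ⊕ 1 = 0
g4 = r ⊕ g3 = 1 ⊕ 0 = 1
g5 = g4 ∨ g1 = 1 ∨ 0 = 1
g6 = g2 ∨ g5 = 1 ∨ 1 = 1
So g6 = 1.

q=1 r=1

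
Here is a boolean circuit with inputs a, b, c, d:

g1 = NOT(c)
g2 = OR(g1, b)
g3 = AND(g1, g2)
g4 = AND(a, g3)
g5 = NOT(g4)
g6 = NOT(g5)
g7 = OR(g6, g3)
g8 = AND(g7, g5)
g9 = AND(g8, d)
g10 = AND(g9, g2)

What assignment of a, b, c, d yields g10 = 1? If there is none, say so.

a=0, b=1, c=0, d=1

Check with a=0, b=1, c=0, d=1:
g1 = NOT(c) = NOT 0 = 1
g2 = OR(g1, b) = OR(1, 1) = 1
g3 = AND(g1, g2) = AND(1, 1) = 1
g4 = AND(a, g3) = AND(0, 1) = 0
g5 = NOT(g4) = NOT 0 = 1
g6 = NOT(g5) = NOT 1 = 0
g7 = OR(g6, g3) = OR(0, 1) = 1
g8 = AND(g7, g5) = AND(1, 1) = 1
g9 = AND(g8, d) = AND(1, 1) = 1
g10 = AND(g9, g2) = AND(1, 1) = 1
So g10 = 1 as required.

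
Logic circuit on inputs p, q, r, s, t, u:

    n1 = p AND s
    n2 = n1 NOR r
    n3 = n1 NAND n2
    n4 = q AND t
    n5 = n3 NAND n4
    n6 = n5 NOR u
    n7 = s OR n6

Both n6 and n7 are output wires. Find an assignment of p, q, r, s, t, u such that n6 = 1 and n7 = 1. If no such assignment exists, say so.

p=0 q=1 r=1 s=0 t=1 u=0

Check with p=0 q=1 r=1 s=0 t=1 u=0:
n1 = p AND s = 0 AND 0 = 0
n2 = n1 NOR r = 0 NOR 1 = 0
n3 = n1 NAND n2 = 0 NAND 0 = 1
n4 = q AND t = 1 AND 1 = 1
n5 = n3 NAND n4 = 1 NAND 1 = 0
n6 = n5 NOR u = 0 NOR 0 = 1
n7 = s OR n6 = 0 OR 1 = 1
So n6 = 1 and n7 = 1.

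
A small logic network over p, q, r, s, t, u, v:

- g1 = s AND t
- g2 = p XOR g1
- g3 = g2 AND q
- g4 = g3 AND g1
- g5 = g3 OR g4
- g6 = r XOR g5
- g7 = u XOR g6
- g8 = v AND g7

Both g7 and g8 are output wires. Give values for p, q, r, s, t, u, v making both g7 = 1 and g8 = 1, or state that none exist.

Check with p=1, q=1, r=0, s=0, t=0, u=0, v=1:
g1 = s AND t = 0 AND 0 = 0
g2 = p XOR g1 = 1 XOR 0 = 1
g3 = g2 AND q = 1 AND 1 = 1
g4 = g3 AND g1 = 1 AND 0 = 0
g5 = g3 OR g4 = 1 OR 0 = 1
g6 = r XOR g5 = 0 XOR 1 = 1
g7 = u XOR g6 = 0 XOR 1 = 1
g8 = v AND g7 = 1 AND 1 = 1
So g7 = 1 and g8 = 1.

p=1, q=1, r=0, s=0, t=0, u=0, v=1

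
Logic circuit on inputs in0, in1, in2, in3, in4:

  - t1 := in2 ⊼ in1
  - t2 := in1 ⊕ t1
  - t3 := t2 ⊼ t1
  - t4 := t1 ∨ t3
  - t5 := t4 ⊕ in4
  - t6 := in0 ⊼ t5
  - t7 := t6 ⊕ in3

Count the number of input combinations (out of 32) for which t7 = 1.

t7 = t6 ⊕ in3 must be 1, so t6 and in3 differ.
Enumerating the 32 input combinations, 16 give t7 = 1 and 16 give t7 = 0.

16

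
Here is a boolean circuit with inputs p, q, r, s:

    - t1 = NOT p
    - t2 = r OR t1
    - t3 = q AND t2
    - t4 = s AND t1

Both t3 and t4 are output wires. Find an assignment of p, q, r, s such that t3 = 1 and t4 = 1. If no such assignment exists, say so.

p=0, q=1, r=1, s=1

Check with p=0, q=1, r=1, s=1:
t1 = NOT p = NOT 0 = 1
t2 = r OR t1 = 1 OR 1 = 1
t3 = q AND t2 = 1 AND 1 = 1
t4 = s AND t1 = 1 AND 1 = 1
So t3 = 1 and t4 = 1.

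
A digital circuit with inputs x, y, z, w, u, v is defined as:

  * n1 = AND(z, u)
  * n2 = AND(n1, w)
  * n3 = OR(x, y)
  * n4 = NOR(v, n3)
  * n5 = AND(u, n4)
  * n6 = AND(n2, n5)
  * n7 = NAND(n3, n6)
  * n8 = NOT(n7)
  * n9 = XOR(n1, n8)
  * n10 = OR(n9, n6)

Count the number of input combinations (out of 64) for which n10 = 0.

48

n10 = OR(n9, n6) must be 0, so both n9 = 0 and n6 = 0.
n9 = XOR(n1, n8) must be 0, so n1 and n8 are equal.
n6 = AND(n2, n5) must be 0, so at least one of n2, n5 is 0.
Enumerating the 64 input combinations, 48 give n10 = 0 and 16 give n10 = 1.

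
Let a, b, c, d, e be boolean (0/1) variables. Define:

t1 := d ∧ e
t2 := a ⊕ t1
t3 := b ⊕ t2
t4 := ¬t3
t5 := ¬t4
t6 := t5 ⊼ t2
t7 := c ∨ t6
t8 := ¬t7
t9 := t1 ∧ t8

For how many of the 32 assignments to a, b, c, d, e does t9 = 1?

t9 = t1 ∧ t8 must be 1, so both t1 = 1 and t8 = 1.
Satisfying assignments:
  a=0, b=0, c=0, d=1, e=1

1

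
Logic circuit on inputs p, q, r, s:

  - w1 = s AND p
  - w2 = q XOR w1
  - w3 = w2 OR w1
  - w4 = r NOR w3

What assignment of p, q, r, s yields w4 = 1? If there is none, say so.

p=0 q=0 r=0 s=1

w4 = r NOR w3 must be 1, so both r = 0 and w3 = 0.
w3 = w2 OR w1 must be 0, so both w2 = 0 and w1 = 0.
w2 = q XOR w1 must be 0, so q and w1 are equal.
Check with p=0 q=0 r=0 s=1:
w1 = s AND p = 1 AND 0 = 0
w2 = q XOR w1 = 0 XOR 0 = 0
w3 = w2 OR w1 = 0 OR 0 = 0
w4 = r NOR w3 = 0 NOR 0 = 1
So w4 = 1 as required.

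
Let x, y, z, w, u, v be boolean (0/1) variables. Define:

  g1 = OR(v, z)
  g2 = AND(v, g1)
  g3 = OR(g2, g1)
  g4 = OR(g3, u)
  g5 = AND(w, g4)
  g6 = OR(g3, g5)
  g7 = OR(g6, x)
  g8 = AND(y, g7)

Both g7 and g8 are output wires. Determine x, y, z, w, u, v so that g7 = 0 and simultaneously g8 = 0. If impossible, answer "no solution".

Check with x=0, y=0, z=0, w=1, u=0, v=0:
g1 = OR(v, z) = OR(0, 0) = 0
g2 = AND(v, g1) = AND(0, 0) = 0
g3 = OR(g2, g1) = OR(0, 0) = 0
g4 = OR(g3, u) = OR(0, 0) = 0
g5 = AND(w, g4) = AND(1, 0) = 0
g6 = OR(g3, g5) = OR(0, 0) = 0
g7 = OR(g6, x) = OR(0, 0) = 0
g8 = AND(y, g7) = AND(0, 0) = 0
So g7 = 0 and g8 = 0.

x=0, y=0, z=0, w=1, u=0, v=0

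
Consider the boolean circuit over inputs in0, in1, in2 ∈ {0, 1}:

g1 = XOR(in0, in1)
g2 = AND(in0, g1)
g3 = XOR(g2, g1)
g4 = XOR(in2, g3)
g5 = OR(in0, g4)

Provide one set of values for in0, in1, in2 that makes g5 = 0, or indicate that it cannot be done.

g5 = OR(in0, g4) must be 0, so both in0 = 0 and g4 = 0.
g4 = XOR(in2, g3) must be 0, so in2 and g3 are equal.
Check with in0=0 in1=1 in2=1:
g1 = XOR(in0, in1) = XOR(0, 1) = 1
g2 = AND(in0, g1) = AND(0, 1) = 0
g3 = XOR(g2, g1) = XOR(0, 1) = 1
g4 = XOR(in2, g3) = XOR(1, 1) = 0
g5 = OR(in0, g4) = OR(0, 0) = 0
So g5 = 0 as required.

in0=0 in1=1 in2=1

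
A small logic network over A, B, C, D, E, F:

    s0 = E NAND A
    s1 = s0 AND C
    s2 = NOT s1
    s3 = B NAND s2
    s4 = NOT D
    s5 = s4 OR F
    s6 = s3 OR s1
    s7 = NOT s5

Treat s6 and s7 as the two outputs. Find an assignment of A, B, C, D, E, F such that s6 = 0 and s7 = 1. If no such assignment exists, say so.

A=1, B=1, C=1, D=1, E=1, F=0

Check with A=1, B=1, C=1, D=1, E=1, F=0:
s0 = E NAND A = 1 NAND 1 = 0
s1 = s0 AND C = 0 AND 1 = 0
s2 = NOT s1 = NOT 0 = 1
s3 = B NAND s2 = 1 NAND 1 = 0
s4 = NOT D = NOT 1 = 0
s5 = s4 OR F = 0 OR 0 = 0
s6 = s3 OR s1 = 0 OR 0 = 0
s7 = NOT s5 = NOT 0 = 1
So s6 = 0 and s7 = 1.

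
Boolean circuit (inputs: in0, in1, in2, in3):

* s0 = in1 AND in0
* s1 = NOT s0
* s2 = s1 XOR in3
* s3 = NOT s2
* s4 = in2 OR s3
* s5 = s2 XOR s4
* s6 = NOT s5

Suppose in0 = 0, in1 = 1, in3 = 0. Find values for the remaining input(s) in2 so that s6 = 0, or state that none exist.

in2=0

s6 = NOT s5 must be 0, so s5 = 1.
s5 = s2 XOR s4 must be 1, so s2 and s4 differ.
Check with in0 = 0, in1 = 1, in3 = 0 and in2=0:
s0 = in1 AND in0 = 1 AND 0 = 0
s1 = NOT s0 = NOT 0 = 1
s2 = s1 XOR in3 = 1 XOR 0 = 1
s3 = NOT s2 = NOT 1 = 0
s4 = in2 OR s3 = 0 OR 0 = 0
s5 = s2 XOR s4 = 1 XOR 0 = 1
s6 = NOT s5 = NOT 1 = 0
So s6 = 0.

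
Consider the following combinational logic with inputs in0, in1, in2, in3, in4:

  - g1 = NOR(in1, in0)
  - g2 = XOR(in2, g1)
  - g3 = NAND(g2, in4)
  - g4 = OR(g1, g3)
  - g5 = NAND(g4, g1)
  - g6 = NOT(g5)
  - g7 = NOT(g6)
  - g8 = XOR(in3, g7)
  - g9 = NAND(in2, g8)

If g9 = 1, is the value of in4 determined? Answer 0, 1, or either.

either

Both values of in4 occur among assignments with g9 = 1:
  in4=0: in0=0, in1=0, in2=0, in3=0, in4=0
  in4=1: in0=0, in1=0, in2=0, in3=0, in4=1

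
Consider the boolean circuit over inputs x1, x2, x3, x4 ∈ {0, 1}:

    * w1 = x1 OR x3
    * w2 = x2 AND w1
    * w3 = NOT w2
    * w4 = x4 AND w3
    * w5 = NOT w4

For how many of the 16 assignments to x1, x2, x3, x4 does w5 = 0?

w5 = NOT w4 must be 0, so w4 = 1.
w4 = x4 AND w3 must be 1, so both x4 = 1 and w3 = 1.
Satisfying assignments:
  x1=0, x2=0, x3=0, x4=1
  x1=0, x2=0, x3=1, x4=1
  x1=0, x2=1, x3=0, x4=1
  x1=1, x2=0, x3=0, x4=1
  x1=1, x2=0, x3=1, x4=1

5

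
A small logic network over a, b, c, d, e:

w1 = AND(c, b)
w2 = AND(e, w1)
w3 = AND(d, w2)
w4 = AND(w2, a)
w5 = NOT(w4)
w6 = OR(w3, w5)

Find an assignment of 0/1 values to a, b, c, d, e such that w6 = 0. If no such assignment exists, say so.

a=1 b=1 c=1 d=0 e=1

w6 = OR(w3, w5) must be 0, so both w3 = 0 and w5 = 0.
w3 = AND(d, w2) must be 0, so at least one of d, w2 is 0.
Check with a=1 b=1 c=1 d=0 e=1:
w1 = AND(c, b) = AND(1, 1) = 1
w2 = AND(e, w1) = AND(1, 1) = 1
w3 = AND(d, w2) = AND(0, 1) = 0
w4 = AND(w2, a) = AND(1, 1) = 1
w5 = NOT(w4) = NOT 1 = 0
w6 = OR(w3, w5) = OR(0, 0) = 0
So w6 = 0 as required.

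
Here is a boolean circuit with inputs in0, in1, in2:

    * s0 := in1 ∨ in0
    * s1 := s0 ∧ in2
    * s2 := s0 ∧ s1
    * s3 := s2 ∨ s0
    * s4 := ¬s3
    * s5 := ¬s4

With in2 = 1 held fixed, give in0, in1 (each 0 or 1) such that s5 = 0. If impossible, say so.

Check with in2 = 1 and in0=0, in1=0:
s0 = in1 ∨ in0 = 0 ∨ 0 = 0
s1 = s0 ∧ in2 = 0 ∧ 1 = 0
s2 = s0 ∧ s1 = 0 ∧ 0 = 0
s3 = s2 ∨ s0 = 0 ∨ 0 = 0
s4 = ¬s3 = ¬0 = 1
s5 = ¬s4 = ¬1 = 0
So s5 = 0.

in0=0 in1=0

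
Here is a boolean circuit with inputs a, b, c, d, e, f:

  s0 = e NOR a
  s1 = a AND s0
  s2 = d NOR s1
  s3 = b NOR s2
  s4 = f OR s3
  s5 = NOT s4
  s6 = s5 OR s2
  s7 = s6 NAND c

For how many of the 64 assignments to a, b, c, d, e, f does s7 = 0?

20

s7 = s6 NAND c must be 0, so both s6 = 1 and c = 1.
Enumerating the 64 input combinations, 20 give s7 = 0 and 44 give s7 = 1.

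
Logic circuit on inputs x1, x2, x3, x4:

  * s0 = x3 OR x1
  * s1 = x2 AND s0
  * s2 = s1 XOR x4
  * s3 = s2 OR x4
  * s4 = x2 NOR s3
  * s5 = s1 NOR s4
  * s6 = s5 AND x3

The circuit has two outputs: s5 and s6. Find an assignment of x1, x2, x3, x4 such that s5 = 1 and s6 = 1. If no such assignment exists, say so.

x1=1 x2=0 x3=1 x4=1

Check with x1=1 x2=0 x3=1 x4=1:
s0 = x3 OR x1 = 1 OR 1 = 1
s1 = x2 AND s0 = 0 AND 1 = 0
s2 = s1 XOR x4 = 0 XOR 1 = 1
s3 = s2 OR x4 = 1 OR 1 = 1
s4 = x2 NOR s3 = 0 NOR 1 = 0
s5 = s1 NOR s4 = 0 NOR 0 = 1
s6 = s5 AND x3 = 1 AND 1 = 1
So s5 = 1 and s6 = 1.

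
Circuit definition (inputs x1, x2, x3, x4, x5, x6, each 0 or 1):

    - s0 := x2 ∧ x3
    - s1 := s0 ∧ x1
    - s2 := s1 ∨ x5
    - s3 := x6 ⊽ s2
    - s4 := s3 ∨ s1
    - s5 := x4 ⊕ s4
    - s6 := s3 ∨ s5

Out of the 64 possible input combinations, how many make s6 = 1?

39

s6 = s3 ∨ s5 must be 1, so at least one of s3, s5 is 1.
Enumerating the 64 input combinations, 39 give s6 = 1 and 25 give s6 = 0.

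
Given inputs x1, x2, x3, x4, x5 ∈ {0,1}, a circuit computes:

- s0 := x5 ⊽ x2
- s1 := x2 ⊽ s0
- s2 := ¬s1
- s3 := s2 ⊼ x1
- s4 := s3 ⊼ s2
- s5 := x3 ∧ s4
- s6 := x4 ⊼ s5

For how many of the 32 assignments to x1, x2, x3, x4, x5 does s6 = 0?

s6 = x4 ⊼ s5 must be 0, so both x4 = 1 and s5 = 1.
Satisfying assignments:
  x1=0, x2=0, x3=1, x4=1, x5=1
  x1=1, x2=0, x3=1, x4=1, x5=0
  x1=1, x2=0, x3=1, x4=1, x5=1
  x1=1, x2=1, x3=1, x4=1, x5=0
  x1=1, x2=1, x3=1, x4=1, x5=1

5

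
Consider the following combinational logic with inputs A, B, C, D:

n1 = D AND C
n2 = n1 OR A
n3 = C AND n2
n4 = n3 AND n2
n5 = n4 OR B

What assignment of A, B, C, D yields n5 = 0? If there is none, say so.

A=1, B=0, C=0, D=0

n5 = n4 OR B must be 0, so both n4 = 0 and B = 0.
n4 = n3 AND n2 must be 0, so at least one of n3, n2 is 0.
Check with A=1, B=0, C=0, D=0:
n1 = D AND C = 0 AND 0 = 0
n2 = n1 OR A = 0 OR 1 = 1
n3 = C AND n2 = 0 AND 1 = 0
n4 = n3 AND n2 = 0 AND 1 = 0
n5 = n4 OR B = 0 OR 0 = 0
So n5 = 0 as required.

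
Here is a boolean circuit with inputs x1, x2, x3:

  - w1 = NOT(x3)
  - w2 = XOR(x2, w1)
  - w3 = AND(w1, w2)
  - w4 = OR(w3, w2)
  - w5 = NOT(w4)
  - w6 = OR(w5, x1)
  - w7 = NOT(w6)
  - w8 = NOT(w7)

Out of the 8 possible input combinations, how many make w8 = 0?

w8 = NOT(w7) must be 0, so w7 = 1.
w7 = NOT(w6) must be 1, so w6 = 0.
w6 = OR(w5, x1) must be 0, so both w5 = 0 and x1 = 0.
Satisfying assignments:
  x1=0, x2=0, x3=0
  x1=0, x2=1, x3=1

2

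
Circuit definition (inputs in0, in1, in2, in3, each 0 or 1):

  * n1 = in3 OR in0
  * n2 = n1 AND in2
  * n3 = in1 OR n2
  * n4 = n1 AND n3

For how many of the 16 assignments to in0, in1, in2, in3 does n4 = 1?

n4 = n1 AND n3 must be 1, so both n1 = 1 and n3 = 1.
Enumerating the 16 input combinations, 9 give n4 = 1 and 7 give n4 = 0.

9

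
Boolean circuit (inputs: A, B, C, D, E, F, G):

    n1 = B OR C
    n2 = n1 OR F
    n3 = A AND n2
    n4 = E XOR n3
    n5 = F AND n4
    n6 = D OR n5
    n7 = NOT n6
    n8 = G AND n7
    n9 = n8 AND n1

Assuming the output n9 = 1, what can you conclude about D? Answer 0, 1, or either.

0

n9 = n8 AND n1 must be 1, so both n8 = 1 and n1 = 1.
Every assignment with n9 = 1 has D = 0; there are 18 such assignment(s).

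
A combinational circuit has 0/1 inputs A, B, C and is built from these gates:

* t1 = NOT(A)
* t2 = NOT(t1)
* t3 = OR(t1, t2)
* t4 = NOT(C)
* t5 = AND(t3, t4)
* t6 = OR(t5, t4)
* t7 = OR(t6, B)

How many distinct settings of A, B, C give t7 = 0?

2

t7 = OR(t6, B) must be 0, so both t6 = 0 and B = 0.
Enumerating the 8 input combinations, 2 give t7 = 0 and 6 give t7 = 1.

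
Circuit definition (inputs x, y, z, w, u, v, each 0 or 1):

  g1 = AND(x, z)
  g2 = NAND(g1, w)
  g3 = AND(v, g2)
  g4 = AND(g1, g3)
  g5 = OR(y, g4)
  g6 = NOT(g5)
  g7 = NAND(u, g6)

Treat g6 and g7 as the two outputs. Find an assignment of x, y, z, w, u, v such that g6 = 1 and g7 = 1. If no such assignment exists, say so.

Check with x=0, y=0, z=1, w=0, u=0, v=0:
g1 = AND(x, z) = AND(0, 1) = 0
g2 = NAND(g1, w) = NAND(0, 0) = 1
g3 = AND(v, g2) = AND(0, 1) = 0
g4 = AND(g1, g3) = AND(0, 0) = 0
g5 = OR(y, g4) = OR(0, 0) = 0
g6 = NOT(g5) = NOT 0 = 1
g7 = NAND(u, g6) = NAND(0, 1) = 1
So g6 = 1 and g7 = 1.

x=0, y=0, z=1, w=0, u=0, v=0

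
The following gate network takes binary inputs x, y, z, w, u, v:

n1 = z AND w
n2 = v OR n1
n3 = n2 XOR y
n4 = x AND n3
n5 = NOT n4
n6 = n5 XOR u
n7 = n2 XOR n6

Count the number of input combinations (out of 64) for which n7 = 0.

32

n7 = n2 XOR n6 must be 0, so n2 and n6 are equal.
Enumerating the 64 input combinations, 32 give n7 = 0 and 32 give n7 = 1.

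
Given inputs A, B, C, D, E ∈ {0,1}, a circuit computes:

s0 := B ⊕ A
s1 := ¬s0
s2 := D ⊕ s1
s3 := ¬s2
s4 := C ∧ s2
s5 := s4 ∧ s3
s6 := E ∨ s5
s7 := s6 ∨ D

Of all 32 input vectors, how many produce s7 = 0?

s7 = s6 ∨ D must be 0, so both s6 = 0 and D = 0.
s6 = E ∨ s5 must be 0, so both E = 0 and s5 = 0.
s5 = s4 ∧ s3 must be 0, so at least one of s4, s3 is 0.
Enumerating the 32 input combinations, 8 give s7 = 0 and 24 give s7 = 1.

8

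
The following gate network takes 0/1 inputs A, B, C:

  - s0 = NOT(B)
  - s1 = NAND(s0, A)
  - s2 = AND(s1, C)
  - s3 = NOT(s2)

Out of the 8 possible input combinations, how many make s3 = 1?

5

s3 = NOT(s2) must be 1, so s2 = 0.
Satisfying assignments:
  A=0, B=0, C=0
  A=0, B=1, C=0
  A=1, B=0, C=0
  A=1, B=0, C=1
  A=1, B=1, C=0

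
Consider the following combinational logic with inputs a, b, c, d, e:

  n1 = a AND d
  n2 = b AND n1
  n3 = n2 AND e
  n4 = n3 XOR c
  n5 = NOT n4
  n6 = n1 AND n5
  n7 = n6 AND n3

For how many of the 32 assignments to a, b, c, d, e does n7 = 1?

1

n7 = n6 AND n3 must be 1, so both n6 = 1 and n3 = 1.
Satisfying assignments:
  a=1, b=1, c=1, d=1, e=1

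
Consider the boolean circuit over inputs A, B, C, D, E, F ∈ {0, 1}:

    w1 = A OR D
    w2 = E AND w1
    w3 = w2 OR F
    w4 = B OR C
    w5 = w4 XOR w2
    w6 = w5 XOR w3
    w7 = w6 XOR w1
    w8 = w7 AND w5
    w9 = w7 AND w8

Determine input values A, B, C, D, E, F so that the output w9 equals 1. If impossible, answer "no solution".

A=0, B=0, C=1, D=0, E=0, F=0

w9 = w7 AND w8 must be 1, so both w7 = 1 and w8 = 1.
Check with A=0, B=0, C=1, D=0, E=0, F=0:
w1 = A OR D = 0 OR 0 = 0
w2 = E AND w1 = 0 AND 0 = 0
w3 = w2 OR F = 0 OR 0 = 0
w4 = B OR C = 0 OR 1 = 1
w5 = w4 XOR w2 = 1 XOR 0 = 1
w6 = w5 XOR w3 = 1 XOR 0 = 1
w7 = w6 XOR w1 = 1 XOR 0 = 1
w8 = w7 AND w5 = 1 AND 1 = 1
w9 = w7 AND w8 = 1 AND 1 = 1
So w9 = 1 as required.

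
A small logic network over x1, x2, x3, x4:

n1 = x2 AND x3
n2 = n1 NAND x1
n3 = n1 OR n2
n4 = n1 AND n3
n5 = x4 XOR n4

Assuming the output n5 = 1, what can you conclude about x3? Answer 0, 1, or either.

either

Both values of x3 occur among assignments with n5 = 1:
  x3=0: x1=0, x2=0, x3=0, x4=1
  x3=1: x1=0, x2=0, x3=1, x4=1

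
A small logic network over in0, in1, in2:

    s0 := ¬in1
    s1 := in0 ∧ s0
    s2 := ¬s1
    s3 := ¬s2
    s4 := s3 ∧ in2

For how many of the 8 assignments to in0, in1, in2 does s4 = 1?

s4 = s3 ∧ in2 must be 1, so both s3 = 1 and in2 = 1.
s3 = ¬s2 must be 1, so s2 = 0.
s2 = ¬s1 must be 0, so s1 = 1.
Satisfying assignments:
  in0=1, in1=0, in2=1

1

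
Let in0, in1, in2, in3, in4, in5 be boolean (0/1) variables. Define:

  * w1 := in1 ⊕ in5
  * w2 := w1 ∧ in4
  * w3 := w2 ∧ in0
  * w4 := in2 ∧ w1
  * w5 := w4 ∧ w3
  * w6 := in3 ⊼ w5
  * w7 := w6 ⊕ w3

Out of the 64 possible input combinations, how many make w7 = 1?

58

w7 = w6 ⊕ w3 must be 1, so w6 and w3 differ.
Enumerating the 64 input combinations, 58 give w7 = 1 and 6 give w7 = 0.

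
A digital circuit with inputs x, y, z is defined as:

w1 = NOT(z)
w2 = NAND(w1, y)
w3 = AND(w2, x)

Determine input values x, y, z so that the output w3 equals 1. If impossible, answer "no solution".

x=1 y=0 z=1

Check with x=1 y=0 z=1:
w1 = NOT(z) = NOT 1 = 0
w2 = NAND(w1, y) = NAND(0, 0) = 1
w3 = AND(w2, x) = AND(1, 1) = 1
So w3 = 1 as required.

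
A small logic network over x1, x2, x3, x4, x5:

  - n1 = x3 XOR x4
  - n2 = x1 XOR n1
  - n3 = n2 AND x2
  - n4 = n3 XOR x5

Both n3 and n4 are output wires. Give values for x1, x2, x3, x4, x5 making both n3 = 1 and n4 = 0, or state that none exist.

x1=0, x2=1, x3=1, x4=0, x5=1

Check with x1=0, x2=1, x3=1, x4=0, x5=1:
n1 = x3 XOR x4 = 1 XOR 0 = 1
n2 = x1 XOR n1 = 0 XOR 1 = 1
n3 = n2 AND x2 = 1 AND 1 = 1
n4 = n3 XOR x5 = 1 XOR 1 = 0
So n3 = 1 and n4 = 0.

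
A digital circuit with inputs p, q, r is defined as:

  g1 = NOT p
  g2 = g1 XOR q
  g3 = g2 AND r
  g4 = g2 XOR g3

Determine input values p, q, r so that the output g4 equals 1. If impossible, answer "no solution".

g4 = g2 XOR g3 must be 1, so g2 and g3 differ.
Check with p=1, q=1, r=0:
g1 = NOT p = NOT 1 = 0
g2 = g1 XOR q = 0 XOR 1 = 1
g3 = g2 AND r = 1 AND 0 = 0
g4 = g2 XOR g3 = 1 XOR 0 = 1
So g4 = 1 as required.

p=1, q=1, r=0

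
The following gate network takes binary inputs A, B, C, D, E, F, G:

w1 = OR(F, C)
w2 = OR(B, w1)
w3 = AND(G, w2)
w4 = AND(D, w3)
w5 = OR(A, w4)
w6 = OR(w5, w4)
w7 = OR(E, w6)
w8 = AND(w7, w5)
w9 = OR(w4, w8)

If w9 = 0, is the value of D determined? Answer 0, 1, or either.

either

Both values of D occur among assignments with w9 = 0:
  D=0: A=0, B=0, C=0, D=0, E=0, F=0, G=0
  D=1: A=0, B=0, C=0, D=1, E=0, F=0, G=0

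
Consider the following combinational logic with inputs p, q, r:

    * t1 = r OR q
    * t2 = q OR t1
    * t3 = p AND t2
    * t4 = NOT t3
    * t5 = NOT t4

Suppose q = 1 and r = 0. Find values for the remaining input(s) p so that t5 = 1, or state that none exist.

t5 = NOT t4 must be 1, so t4 = 0.
Check with q = 1 and r = 0 and p=1:
t1 = r OR q = 0 OR 1 = 1
t2 = q OR t1 = 1 OR 1 = 1
t3 = p AND t2 = 1 AND 1 = 1
t4 = NOT t3 = NOT 1 = 0
t5 = NOT t4 = NOT 0 = 1
So t5 = 1.

p=1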